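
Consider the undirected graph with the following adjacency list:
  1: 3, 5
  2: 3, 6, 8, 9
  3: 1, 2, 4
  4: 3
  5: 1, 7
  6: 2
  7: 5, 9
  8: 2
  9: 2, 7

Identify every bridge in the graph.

The edges on the cycle 7-9-2-3-1-5-7 are not bridges since each lies on that cycle.
But removing 4-3 disconnects 4 from 3; removing 2-8 disconnects 2 from 8; removing 2-6 disconnects 2 from 6 — these are bridges.

2-6, 2-8, 3-4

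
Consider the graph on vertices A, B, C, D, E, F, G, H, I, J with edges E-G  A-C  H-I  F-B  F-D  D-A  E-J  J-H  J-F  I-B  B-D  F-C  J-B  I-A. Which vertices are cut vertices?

E, J

Removing E increases the component count from 1 to 2, so E is a cut vertex.
Removing J increases the component count from 1 to 2, so J is a cut vertex.
By contrast removing F leaves 1 component; it is not a cut vertex. No other vertex is a cut vertex either.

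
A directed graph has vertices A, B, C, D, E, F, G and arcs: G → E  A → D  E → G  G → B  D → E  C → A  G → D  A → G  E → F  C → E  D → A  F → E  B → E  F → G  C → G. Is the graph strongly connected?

No

There is no directed path from B to C, so the graph is not strongly connected.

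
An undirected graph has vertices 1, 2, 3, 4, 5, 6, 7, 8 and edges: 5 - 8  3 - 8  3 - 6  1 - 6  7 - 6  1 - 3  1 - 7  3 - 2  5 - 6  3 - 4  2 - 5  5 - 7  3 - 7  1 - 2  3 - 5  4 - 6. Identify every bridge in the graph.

The edges on the cycle 1-3-5-7-1 are not bridges since each lies on that cycle.
Every edge lies on some cycle, so there are no bridges.

none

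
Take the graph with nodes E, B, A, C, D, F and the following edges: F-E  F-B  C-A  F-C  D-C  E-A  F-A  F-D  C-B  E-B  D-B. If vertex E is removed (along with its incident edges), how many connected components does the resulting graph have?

With E gone, the remaining components are: {A, B, C, D, F}.
That is 1 component.

1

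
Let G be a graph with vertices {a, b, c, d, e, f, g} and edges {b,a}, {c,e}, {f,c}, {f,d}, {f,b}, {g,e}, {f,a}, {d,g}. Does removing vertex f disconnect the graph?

Yes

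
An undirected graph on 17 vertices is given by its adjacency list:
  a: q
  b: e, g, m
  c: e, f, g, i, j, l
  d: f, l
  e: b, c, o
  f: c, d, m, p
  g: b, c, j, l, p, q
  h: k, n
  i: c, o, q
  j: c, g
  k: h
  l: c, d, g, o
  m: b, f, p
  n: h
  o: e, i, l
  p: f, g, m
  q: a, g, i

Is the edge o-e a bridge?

No

After removing o-e, the path o-l-c-e still connects them, so the edge is not a bridge.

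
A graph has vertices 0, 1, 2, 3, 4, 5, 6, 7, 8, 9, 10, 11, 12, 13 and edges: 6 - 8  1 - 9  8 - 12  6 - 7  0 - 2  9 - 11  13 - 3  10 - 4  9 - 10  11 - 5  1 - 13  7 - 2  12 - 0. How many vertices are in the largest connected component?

Starting from 0 we can reach 0, 2, 6, 7, 8, 12. That is one component of size 6.
Starting from 1 we can reach 1, 3, 4, 5, 9, 10, 11, 13. That is one component of size 8.
The largest has 8 vertices.

8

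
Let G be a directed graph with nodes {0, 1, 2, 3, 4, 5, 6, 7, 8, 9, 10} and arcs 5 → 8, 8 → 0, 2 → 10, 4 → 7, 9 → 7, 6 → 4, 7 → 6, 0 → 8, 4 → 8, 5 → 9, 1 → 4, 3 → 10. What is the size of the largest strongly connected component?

{4, 6, 7} are all mutually reachable — one SCC of size 3.
{0, 8} are all mutually reachable — one SCC of size 2.
{2} is an SCC by itself.
{3} is an SCC by itself.
{5} is an SCC by itself.
(and 3 more singleton SCCs)
The largest has 3 vertices.

3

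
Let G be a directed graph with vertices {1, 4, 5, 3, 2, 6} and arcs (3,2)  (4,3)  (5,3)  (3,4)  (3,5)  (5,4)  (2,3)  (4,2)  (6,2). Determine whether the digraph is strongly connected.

There is no directed path from 3 to 6, so the graph is not strongly connected.

No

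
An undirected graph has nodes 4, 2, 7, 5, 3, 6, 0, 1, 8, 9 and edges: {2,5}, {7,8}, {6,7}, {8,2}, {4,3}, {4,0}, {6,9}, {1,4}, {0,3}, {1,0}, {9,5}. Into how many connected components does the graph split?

2

Starting from 0 we can reach 0, 1, 3, 4. That is one component of size 4.
Starting from 2 we can reach 2, 5, 6, 7, 8, 9. That is one component of size 6.
Total: 2 components.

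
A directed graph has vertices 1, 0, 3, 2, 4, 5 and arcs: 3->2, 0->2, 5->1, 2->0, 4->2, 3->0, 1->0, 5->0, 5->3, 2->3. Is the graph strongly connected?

There is no directed path from 1 to 4, so the graph is not strongly connected.

No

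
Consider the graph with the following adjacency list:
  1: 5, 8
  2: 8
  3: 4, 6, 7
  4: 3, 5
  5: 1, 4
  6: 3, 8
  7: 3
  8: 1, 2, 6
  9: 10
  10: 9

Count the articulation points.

2

Removing 3 increases the component count from 2 to 3, so 3 is a cut vertex.
Removing 8 increases the component count from 2 to 3, so 8 is a cut vertex.
By contrast removing 9 leaves 2 components; it is not a cut vertex. No other vertex is a cut vertex either.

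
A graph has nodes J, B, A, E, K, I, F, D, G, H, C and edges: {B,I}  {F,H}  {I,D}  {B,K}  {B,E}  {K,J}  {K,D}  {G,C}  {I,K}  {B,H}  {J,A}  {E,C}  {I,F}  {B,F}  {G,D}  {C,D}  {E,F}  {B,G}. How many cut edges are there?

The edges on the cycle B-I-D-K-B are not bridges since each lies on that cycle.
But removing J–A disconnects J from A; removing J–K disconnects J from K — these are bridges.
That makes 2 bridges.

2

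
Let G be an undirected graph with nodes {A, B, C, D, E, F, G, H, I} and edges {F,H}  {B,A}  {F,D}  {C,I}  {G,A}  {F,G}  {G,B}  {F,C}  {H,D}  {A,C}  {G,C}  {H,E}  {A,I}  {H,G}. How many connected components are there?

1

Starting from A we can reach A, B, C, D, E, F, G, H, I. That is one component of size 9.
Total: 1 component.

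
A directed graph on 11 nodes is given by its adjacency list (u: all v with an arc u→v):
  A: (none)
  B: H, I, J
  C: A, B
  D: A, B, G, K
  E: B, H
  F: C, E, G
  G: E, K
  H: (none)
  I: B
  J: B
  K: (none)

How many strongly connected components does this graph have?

{B, I, J} are all mutually reachable — one SCC of size 3.
{D} is an SCC by itself.
{F} is an SCC by itself.
{A} is an SCC by itself.
{K} is an SCC by itself.
(and 4 more singleton SCCs)
That gives 9 strongly connected components.

9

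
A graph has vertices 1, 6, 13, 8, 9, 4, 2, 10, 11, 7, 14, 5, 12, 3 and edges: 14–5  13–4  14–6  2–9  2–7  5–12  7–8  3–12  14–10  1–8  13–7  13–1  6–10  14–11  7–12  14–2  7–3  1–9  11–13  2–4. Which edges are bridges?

The edges on the cycle 14-6-10-14 are not bridges since each lies on that cycle.
Every edge lies on some cycle, so there are no bridges.

none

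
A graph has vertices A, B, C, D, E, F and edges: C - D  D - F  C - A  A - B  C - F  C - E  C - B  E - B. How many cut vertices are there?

1

Removing C increases the component count from 1 to 2, so C is a cut vertex.
By contrast removing B leaves 1 component; it is not a cut vertex. No other vertex is a cut vertex either.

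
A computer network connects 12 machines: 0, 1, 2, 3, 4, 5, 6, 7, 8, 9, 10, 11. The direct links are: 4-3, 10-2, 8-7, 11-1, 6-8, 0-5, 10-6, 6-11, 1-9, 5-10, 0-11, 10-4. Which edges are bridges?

1-11, 1-9, 10-2, 10-4, 3-4, 6-8, 7-8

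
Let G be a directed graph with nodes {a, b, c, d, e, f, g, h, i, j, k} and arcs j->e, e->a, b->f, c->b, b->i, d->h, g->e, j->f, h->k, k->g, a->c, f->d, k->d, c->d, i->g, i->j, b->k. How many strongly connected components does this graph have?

{a, b, c, d, e, f, g, h, i, j, k} are all mutually reachable — one SCC of size 11.
That gives 1 strongly connected component.

1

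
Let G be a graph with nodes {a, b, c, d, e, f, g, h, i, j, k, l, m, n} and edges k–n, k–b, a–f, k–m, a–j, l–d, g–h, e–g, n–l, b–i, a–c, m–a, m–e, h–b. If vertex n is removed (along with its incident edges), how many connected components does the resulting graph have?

2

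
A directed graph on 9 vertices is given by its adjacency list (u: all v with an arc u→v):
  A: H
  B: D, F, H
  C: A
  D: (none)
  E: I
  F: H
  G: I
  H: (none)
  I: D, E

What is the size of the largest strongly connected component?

2

{E, I} are all mutually reachable — one SCC of size 2.
{D} is an SCC by itself.
{B} is an SCC by itself.
{H} is an SCC by itself.
{C} is an SCC by itself.
(and 3 more singleton SCCs)
The largest has 2 vertices.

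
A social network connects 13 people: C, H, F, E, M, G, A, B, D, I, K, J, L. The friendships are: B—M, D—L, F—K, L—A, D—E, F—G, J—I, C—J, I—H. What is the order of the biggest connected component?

Starting from B we can reach B, M. That is one component of size 2.
Starting from F we can reach F, G, K. That is one component of size 3.
Starting from C we can reach C, H, I, J. That is one component of size 4.
Starting from A we can reach A, D, E, L. That is one component of size 4.
The largest has 4 vertices.

4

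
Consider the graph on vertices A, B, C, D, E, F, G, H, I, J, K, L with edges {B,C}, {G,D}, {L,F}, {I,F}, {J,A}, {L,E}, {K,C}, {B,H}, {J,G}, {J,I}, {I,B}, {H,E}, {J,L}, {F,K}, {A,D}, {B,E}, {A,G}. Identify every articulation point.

Removing J increases the component count from 1 to 2, so J is a cut vertex.
By contrast removing K leaves 1 component; it is not a cut vertex. No other vertex is a cut vertex either.

J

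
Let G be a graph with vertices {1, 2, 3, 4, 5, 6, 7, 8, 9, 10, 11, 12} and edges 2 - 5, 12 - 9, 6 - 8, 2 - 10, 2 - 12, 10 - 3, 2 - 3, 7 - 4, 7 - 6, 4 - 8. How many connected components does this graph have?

4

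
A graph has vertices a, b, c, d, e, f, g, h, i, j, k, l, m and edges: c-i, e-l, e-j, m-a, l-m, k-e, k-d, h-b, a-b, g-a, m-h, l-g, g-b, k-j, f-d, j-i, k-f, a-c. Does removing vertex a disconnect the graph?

Deleting a leaves 1 component (was 1) (its neighbors b, c, g, m remain connected to each other), so a is not a cut vertex.

No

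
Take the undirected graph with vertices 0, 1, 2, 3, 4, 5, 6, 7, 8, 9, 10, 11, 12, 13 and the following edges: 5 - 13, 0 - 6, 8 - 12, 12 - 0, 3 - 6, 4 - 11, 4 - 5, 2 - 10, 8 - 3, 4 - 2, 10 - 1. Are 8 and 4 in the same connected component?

The component containing 8 is {0, 3, 6, 8, 12}, and 4 is not in it.

No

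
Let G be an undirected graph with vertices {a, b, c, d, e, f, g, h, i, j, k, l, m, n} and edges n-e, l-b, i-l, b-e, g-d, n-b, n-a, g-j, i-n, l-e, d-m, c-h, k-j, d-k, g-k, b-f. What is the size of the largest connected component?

7

Starting from c we can reach c, h. That is one component of size 2.
Starting from d we can reach d, g, j, k, m. That is one component of size 5.
Starting from a we can reach a, b, e, f, i, l, n. That is one component of size 7.
The largest has 7 vertices.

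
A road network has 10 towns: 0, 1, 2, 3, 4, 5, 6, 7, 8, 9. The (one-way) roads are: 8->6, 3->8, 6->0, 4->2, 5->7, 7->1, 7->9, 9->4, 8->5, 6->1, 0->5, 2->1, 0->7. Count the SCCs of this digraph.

10

{8} is an SCC by itself.
{0} is an SCC by itself.
{7} is an SCC by itself.
{9} is an SCC by itself.
{2} is an SCC by itself.
(and 5 more singleton SCCs)
That gives 10 strongly connected components.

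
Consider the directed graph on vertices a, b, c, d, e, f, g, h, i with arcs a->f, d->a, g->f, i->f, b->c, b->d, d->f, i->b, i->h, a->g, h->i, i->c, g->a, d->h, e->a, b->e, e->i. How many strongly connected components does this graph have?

{b, d, e, h, i} are all mutually reachable — one SCC of size 5.
{a, g} are all mutually reachable — one SCC of size 2.
{c} is an SCC by itself.
{f} is an SCC by itself.
That gives 4 strongly connected components.

4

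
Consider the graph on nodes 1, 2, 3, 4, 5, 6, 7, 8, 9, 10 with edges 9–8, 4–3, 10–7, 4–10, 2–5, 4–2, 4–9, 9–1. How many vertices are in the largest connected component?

6 is isolated — a component by itself.
Starting from 1 we can reach 1, 2, 3, 4, 5, 7, 8, 9, 10. That is one component of size 9.
The largest has 9 vertices.

9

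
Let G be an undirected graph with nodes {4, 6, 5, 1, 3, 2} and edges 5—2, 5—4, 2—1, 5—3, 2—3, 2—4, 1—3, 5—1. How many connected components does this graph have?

2

6 is isolated — a component by itself.
Starting from 1 we can reach 1, 2, 3, 4, 5. That is one component of size 5.
Total: 2 components.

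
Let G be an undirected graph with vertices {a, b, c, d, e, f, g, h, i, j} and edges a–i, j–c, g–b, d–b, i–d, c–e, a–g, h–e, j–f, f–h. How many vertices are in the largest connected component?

Starting from c we can reach c, e, f, h, j. That is one component of size 5.
Starting from a we can reach a, b, d, g, i. That is one component of size 5.
The largest has 5 vertices.

5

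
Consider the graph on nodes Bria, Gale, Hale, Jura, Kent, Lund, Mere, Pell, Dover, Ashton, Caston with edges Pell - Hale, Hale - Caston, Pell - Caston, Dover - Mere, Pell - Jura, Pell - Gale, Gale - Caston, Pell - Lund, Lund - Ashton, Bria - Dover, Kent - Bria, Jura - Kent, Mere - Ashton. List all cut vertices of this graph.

Removing Pell increases the component count from 1 to 2, so Pell is a cut vertex.
By contrast removing Gale leaves 1 component; it is not a cut vertex. No other vertex is a cut vertex either.

Pell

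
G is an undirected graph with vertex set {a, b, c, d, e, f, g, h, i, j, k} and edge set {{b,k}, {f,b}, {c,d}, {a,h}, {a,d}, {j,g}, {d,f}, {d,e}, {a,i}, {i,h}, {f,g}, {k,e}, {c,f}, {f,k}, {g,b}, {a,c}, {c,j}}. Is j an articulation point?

No

Deleting j leaves 1 component (was 1) (its neighbors c, g remain connected to each other), so j is not a cut vertex.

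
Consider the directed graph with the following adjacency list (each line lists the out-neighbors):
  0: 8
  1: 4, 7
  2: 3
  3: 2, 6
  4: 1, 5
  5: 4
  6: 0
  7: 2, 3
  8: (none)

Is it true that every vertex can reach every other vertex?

There is no directed path from 8 to 5, so the graph is not strongly connected.

No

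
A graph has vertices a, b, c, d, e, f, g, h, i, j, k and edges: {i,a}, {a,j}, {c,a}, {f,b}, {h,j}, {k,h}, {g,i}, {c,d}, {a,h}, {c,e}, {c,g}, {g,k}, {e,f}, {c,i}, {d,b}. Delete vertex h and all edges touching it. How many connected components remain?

1

With h gone, the remaining components are: {a, b, c, d, e, f, g, i, j, k}.
That is 1 component.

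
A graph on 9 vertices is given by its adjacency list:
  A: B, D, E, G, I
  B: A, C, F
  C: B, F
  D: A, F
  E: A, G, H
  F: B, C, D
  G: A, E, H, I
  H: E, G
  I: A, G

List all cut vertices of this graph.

Removing A increases the component count from 1 to 2, so A is a cut vertex.
By contrast removing D leaves 1 component; it is not a cut vertex. No other vertex is a cut vertex either.

A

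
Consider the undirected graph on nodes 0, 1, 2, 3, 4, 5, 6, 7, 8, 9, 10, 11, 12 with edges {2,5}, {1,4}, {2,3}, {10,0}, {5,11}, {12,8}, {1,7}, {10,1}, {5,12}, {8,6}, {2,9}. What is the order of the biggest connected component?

Starting from 0 we can reach 0, 1, 4, 7, 10. That is one component of size 5.
Starting from 2 we can reach 2, 3, 5, 6, 8, 9, 11, 12. That is one component of size 8.
The largest has 8 vertices.

8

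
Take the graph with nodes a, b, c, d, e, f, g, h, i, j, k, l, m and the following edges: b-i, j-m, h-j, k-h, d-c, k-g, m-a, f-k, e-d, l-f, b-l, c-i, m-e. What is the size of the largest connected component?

13

Starting from a we can reach a, b, c, d, e, f, g, h, i, j, k, l, m. That is one component of size 13.
The largest has 13 vertices.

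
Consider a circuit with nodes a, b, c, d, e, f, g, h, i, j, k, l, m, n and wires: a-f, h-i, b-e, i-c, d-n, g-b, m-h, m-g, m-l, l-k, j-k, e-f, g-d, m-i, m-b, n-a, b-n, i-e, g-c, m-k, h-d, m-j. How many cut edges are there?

The edges on the cycle m-g-c-i-m are not bridges since each lies on that cycle.
Every edge lies on some cycle, so there are no bridges.

0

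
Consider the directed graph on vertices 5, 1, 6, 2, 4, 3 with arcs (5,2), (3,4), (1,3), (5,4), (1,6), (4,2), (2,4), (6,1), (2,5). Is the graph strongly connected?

No

There is no directed path from 2 to 3, so the graph is not strongly connected.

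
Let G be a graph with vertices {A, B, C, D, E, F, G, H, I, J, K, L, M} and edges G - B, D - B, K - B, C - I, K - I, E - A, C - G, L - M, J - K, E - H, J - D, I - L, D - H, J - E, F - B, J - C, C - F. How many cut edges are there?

3

The edges on the cycle J-C-F-B-D-J are not bridges since each lies on that cycle.
But removing L - I disconnects L from I; removing L - M disconnects L from M; removing E - A disconnects E from A — these are bridges.
That makes 3 bridges.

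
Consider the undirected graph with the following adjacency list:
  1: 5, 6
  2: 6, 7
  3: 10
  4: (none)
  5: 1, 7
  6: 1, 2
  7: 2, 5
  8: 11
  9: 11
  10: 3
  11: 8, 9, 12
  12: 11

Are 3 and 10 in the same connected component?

From 3 we can reach 3, 10, which includes 10.

Yes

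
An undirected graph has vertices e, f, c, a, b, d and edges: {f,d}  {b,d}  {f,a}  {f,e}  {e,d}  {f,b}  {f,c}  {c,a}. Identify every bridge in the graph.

none

The edges on the cycle f-c-a-f are not bridges since each lies on that cycle.
Every edge lies on some cycle, so there are no bridges.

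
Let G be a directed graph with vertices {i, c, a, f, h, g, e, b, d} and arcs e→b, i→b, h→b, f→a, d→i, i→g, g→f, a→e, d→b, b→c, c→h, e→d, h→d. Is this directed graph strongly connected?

Yes

From g we can reach every vertex (a, b, c, d, e, f, g, h, i), and every vertex can reach g (a, b, c, d, e, f, g, h, i). So the whole graph is one strongly connected component.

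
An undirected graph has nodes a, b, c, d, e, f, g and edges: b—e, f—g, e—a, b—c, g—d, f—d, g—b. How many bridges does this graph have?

The edges on the cycle f-g-d-f are not bridges since each lies on that cycle.
But removing b—e disconnects b from e; removing g—b disconnects g from b; removing e—a disconnects e from a; removing b—c disconnects b from c — these are bridges.
That makes 4 bridges.

4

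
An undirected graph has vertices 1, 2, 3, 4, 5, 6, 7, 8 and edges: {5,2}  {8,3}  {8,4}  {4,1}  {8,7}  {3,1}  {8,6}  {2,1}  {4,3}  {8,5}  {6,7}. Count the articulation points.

Removing 8 increases the component count from 1 to 2, so 8 is a cut vertex.
By contrast removing 4 leaves 1 component; it is not a cut vertex. No other vertex is a cut vertex either.

1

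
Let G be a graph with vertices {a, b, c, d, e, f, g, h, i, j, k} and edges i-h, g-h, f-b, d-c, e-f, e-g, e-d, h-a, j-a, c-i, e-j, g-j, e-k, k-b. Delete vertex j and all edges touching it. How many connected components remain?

1

With j gone, the remaining components are: {a, b, c, d, e, f, g, h, i, k}.
That is 1 component.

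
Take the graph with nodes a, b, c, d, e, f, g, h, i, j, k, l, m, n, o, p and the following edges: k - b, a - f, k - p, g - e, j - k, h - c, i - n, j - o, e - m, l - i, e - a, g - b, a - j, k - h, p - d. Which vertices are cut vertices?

a, e, h, i, j, k, p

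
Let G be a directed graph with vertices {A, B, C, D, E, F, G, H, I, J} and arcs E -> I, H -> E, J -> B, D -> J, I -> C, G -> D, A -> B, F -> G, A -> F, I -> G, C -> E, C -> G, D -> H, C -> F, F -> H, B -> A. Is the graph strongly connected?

Yes

From C we can reach every vertex (A, B, C, D, E, F, G, H, I, J), and every vertex can reach C (A, B, C, D, E, F, G, H, I, J). So the whole graph is one strongly connected component.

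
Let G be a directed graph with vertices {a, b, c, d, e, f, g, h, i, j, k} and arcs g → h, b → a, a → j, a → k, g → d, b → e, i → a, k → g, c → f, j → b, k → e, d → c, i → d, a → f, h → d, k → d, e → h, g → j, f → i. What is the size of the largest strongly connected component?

{a, b, c, d, e, f, g, h, i, j, k} are all mutually reachable — one SCC of size 11.
The largest has 11 vertices.

11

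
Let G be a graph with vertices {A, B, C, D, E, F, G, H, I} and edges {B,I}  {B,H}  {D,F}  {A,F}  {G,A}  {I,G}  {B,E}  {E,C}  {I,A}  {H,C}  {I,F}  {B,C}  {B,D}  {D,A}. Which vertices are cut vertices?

B

Removing B increases the component count from 1 to 2, so B is a cut vertex.
By contrast removing F leaves 1 component; it is not a cut vertex. No other vertex is a cut vertex either.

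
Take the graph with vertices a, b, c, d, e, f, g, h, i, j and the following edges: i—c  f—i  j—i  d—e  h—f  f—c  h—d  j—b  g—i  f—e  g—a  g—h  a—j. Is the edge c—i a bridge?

No

After removing c—i, the path c-f-i still connects them, so the edge is not a bridge.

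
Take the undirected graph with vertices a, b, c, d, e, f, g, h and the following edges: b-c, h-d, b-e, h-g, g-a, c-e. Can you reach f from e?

No

The component containing e is {b, c, e}, and f is not in it.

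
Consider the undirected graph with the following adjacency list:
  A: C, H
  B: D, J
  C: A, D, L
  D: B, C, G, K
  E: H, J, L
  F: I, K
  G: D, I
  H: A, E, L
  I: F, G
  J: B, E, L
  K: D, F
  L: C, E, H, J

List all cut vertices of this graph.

D

Removing D increases the component count from 1 to 2, so D is a cut vertex.
By contrast removing I leaves 1 component; it is not a cut vertex. No other vertex is a cut vertex either.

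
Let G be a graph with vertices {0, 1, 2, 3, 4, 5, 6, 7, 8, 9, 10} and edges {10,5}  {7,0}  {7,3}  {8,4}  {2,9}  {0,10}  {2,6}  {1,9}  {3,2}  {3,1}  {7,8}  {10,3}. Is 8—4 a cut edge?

Yes

Removing 8—4 leaves no path between 8 and 4: the component count goes from 1 to 2. So it is a bridge.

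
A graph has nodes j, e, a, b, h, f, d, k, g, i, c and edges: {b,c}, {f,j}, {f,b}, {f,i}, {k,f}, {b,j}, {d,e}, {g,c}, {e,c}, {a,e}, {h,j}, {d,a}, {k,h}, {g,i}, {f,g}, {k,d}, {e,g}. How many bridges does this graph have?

0

The edges on the cycle d-a-e-d are not bridges since each lies on that cycle.
Every edge lies on some cycle, so there are no bridges.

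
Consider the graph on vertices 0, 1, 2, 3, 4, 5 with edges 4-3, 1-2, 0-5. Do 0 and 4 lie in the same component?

The component containing 0 is {0, 5}, and 4 is not in it.

No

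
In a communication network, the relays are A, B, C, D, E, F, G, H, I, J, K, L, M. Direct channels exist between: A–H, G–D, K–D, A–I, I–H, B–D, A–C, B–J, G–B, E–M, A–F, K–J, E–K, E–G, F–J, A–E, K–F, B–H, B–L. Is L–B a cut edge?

Yes

Removing L–B leaves no path between L and B: the component count goes from 1 to 2. So it is a bridge.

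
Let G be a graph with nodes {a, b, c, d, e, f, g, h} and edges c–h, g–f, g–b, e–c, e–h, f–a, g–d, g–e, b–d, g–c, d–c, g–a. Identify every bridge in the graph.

The edges on the cycle g-f-a-g are not bridges since each lies on that cycle.
Every edge lies on some cycle, so there are no bridges.

none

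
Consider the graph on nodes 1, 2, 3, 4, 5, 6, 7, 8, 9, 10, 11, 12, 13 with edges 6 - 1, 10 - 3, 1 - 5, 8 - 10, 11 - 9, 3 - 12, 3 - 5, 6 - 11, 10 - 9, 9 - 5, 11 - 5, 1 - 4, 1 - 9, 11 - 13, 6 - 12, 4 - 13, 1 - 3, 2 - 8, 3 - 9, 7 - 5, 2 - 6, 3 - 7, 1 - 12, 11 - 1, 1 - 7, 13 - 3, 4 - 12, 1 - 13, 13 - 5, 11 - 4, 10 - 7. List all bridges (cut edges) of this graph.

none

The edges on the cycle 2-8-10-3-12-4-1-6-2 are not bridges since each lies on that cycle.
Every edge lies on some cycle, so there are no bridges.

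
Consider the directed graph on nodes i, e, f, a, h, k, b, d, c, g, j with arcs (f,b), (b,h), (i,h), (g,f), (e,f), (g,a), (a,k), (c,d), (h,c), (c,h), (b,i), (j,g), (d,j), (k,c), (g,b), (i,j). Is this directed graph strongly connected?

No

There is no directed path from c to e, so the graph is not strongly connected.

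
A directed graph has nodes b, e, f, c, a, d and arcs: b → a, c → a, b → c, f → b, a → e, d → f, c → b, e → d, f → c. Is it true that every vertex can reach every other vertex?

Yes

From e we can reach every vertex (a, b, c, d, e, f), and every vertex can reach e (a, b, c, d, e, f). So the whole graph is one strongly connected component.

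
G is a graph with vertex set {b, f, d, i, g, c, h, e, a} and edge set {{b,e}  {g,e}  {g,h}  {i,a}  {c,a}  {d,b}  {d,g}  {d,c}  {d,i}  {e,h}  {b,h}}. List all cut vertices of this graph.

d

Removing d increases the component count from 2 to 3, so d is a cut vertex.
By contrast removing g leaves 2 components; it is not a cut vertex. No other vertex is a cut vertex either.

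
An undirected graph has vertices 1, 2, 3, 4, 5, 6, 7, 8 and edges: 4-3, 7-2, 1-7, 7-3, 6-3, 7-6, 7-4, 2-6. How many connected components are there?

3

8 is isolated — a component by itself.
5 is isolated — a component by itself.
Starting from 1 we can reach 1, 2, 3, 4, 6, 7. That is one component of size 6.
Total: 3 components.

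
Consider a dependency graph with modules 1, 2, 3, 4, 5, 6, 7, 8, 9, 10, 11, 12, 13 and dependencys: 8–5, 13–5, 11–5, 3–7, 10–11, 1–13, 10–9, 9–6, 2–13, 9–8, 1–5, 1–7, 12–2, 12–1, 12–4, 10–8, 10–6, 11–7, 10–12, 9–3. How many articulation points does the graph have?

Removing 12 increases the component count from 1 to 2, so 12 is a cut vertex.
By contrast removing 3 leaves 1 component; it is not a cut vertex. No other vertex is a cut vertex either.

1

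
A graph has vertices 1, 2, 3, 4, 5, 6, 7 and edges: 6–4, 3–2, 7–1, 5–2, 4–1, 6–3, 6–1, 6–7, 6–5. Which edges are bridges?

none

The edges on the cycle 6-7-1-6 are not bridges since each lies on that cycle.
Every edge lies on some cycle, so there are no bridges.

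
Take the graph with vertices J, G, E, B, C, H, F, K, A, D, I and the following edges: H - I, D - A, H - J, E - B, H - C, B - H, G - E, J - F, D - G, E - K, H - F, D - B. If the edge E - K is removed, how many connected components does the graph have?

Before removal there is 1 component.
E - K is a bridge — removing it separates E's side from K's side.
After removal: 2 components.

2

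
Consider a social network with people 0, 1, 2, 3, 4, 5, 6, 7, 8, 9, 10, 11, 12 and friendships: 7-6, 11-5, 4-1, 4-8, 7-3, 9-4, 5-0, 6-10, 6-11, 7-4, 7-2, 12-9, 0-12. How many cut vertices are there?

Removing 4 increases the component count from 1 to 3, so 4 is a cut vertex.
Removing 6 increases the component count from 1 to 2, so 6 is a cut vertex.
Removing 7 increases the component count from 1 to 3, so 7 is a cut vertex.
By contrast removing 12 leaves 1 component; it is not a cut vertex. No other vertex is a cut vertex either.

3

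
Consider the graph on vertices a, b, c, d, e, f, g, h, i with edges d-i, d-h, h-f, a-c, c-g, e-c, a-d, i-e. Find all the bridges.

The edges on the cycle a-d-i-e-c-a are not bridges since each lies on that cycle.
But removing d-h disconnects d from h; removing h-f disconnects h from f; removing c-g disconnects c from g — these are bridges.

c-g, d-h, f-h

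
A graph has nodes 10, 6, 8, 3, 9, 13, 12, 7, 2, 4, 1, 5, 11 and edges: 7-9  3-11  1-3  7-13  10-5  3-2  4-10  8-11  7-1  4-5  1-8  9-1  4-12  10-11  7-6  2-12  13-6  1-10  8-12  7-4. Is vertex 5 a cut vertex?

Deleting 5 leaves 1 component (was 1) (its neighbors 4, 10 remain connected to each other), so 5 is not a cut vertex.

No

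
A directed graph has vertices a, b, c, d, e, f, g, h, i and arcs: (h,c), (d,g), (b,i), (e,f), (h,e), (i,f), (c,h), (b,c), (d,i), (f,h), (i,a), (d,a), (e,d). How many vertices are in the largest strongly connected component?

6

{c, d, e, f, h, i} are all mutually reachable — one SCC of size 6.
{a} is an SCC by itself.
{b} is an SCC by itself.
{g} is an SCC by itself.
The largest has 6 vertices.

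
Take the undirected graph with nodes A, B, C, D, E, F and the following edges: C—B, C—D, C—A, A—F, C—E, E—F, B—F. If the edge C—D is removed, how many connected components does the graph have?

Before removal there is 1 component.
C—D is a bridge — removing it separates C's side from D's side.
After removal: 2 components.

2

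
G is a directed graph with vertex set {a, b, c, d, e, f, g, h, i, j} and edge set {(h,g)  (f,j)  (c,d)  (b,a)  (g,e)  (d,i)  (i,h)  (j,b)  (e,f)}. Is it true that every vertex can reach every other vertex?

There is no directed path from d to c, so the graph is not strongly connected.

No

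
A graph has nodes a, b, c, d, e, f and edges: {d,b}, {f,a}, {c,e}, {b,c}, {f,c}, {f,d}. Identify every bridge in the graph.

a-f, c-e

The edges on the cycle f-d-b-c-f are not bridges since each lies on that cycle.
But removing c—e disconnects c from e; removing f—a disconnects f from a — these are bridges.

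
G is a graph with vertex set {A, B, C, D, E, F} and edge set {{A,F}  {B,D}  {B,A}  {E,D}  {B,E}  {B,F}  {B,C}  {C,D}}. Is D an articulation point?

No

Deleting D leaves 1 component (was 1) (its neighbors B, C, E remain connected to each other), so D is not a cut vertex.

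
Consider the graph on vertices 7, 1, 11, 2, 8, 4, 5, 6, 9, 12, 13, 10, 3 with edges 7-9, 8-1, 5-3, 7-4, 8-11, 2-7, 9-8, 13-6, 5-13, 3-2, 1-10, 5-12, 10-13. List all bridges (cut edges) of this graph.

11-8, 12-5, 13-6, 4-7

The edges on the cycle 5-3-2-7-9-8-1-10-13-5 are not bridges since each lies on that cycle.
But removing 13-6 disconnects 13 from 6; removing 7-4 disconnects 7 from 4; removing 5-12 disconnects 5 from 12; removing 11-8 disconnects 11 from 8 — these are bridges.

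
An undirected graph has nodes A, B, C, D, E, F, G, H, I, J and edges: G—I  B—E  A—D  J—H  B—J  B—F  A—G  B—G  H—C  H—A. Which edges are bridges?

The edges on the cycle B-J-H-A-G-B are not bridges since each lies on that cycle.
But removing B—E disconnects B from E; removing D—A disconnects D from A; removing H—C disconnects H from C; removing B—F disconnects B from F — these are bridges.
In total 5 edges are bridges.

A-D, B-E, B-F, C-H, G-I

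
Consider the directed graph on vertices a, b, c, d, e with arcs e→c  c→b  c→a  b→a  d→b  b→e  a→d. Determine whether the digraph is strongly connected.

Yes

From e we can reach every vertex (a, b, c, d, e), and every vertex can reach e (a, b, c, d, e). So the whole graph is one strongly connected component.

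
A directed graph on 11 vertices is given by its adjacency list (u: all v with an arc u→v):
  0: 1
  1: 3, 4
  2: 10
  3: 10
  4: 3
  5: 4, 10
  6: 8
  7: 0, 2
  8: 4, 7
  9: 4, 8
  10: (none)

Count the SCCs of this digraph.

11

{9} is an SCC by itself.
{2} is an SCC by itself.
{8} is an SCC by itself.
{4} is an SCC by itself.
{0} is an SCC by itself.
(and 6 more singleton SCCs)
That gives 11 strongly connected components.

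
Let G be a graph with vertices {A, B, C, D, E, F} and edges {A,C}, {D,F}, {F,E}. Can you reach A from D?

No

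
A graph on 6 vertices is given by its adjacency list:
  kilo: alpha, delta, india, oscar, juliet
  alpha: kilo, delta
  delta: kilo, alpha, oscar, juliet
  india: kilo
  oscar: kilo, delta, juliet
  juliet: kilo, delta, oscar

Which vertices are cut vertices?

kilo

Removing kilo increases the component count from 1 to 2, so kilo is a cut vertex.
By contrast removing oscar leaves 1 component; it is not a cut vertex. No other vertex is a cut vertex either.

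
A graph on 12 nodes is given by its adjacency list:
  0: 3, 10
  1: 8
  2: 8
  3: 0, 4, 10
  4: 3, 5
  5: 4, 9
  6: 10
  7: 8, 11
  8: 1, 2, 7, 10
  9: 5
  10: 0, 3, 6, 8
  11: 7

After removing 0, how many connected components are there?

1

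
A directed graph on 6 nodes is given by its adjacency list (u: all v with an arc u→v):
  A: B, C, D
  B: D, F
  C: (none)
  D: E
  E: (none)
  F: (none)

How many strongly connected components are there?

{D} is an SCC by itself.
{A} is an SCC by itself.
{B} is an SCC by itself.
{C} is an SCC by itself.
{E} is an SCC by itself.
(and 1 more singleton SCC)
That gives 6 strongly connected components.

6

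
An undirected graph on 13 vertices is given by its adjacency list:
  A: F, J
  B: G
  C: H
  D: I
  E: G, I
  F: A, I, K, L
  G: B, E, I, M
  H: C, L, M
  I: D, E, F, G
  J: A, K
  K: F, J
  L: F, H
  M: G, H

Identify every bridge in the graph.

The edges on the cycle I-G-M-H-L-F-I are not bridges since each lies on that cycle.
But removing G-B disconnects G from B; removing D-I disconnects D from I; removing H-C disconnects H from C — these are bridges.

B-G, C-H, D-I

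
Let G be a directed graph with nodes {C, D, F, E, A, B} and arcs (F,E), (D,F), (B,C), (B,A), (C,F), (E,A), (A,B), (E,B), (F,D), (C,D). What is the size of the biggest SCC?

6

{A, B, C, D, E, F} are all mutually reachable — one SCC of size 6.
The largest has 6 vertices.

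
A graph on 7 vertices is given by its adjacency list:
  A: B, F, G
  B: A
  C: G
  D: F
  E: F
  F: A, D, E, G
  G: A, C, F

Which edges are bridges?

A-B, C-G, D-F, E-F

The edges on the cycle G-A-F-G are not bridges since each lies on that cycle.
But removing F-E disconnects F from E; removing B-A disconnects B from A; removing D-F disconnects D from F; removing C-G disconnects C from G — these are bridges.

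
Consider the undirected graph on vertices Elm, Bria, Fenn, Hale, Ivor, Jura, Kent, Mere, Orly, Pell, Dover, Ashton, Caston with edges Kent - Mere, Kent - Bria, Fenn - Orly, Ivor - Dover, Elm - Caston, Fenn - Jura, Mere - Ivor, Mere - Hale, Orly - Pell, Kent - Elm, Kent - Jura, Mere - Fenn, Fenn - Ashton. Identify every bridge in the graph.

The edges on the cycle Kent-Mere-Fenn-Jura-Kent are not bridges since each lies on that cycle.
But removing Mere - Ivor disconnects Mere from Ivor; removing Kent - Elm disconnects Kent from Elm; removing Kent - Bria disconnects Kent from Bria; removing Pell - Orly disconnects Pell from Orly — these are bridges.
In total 9 edges are bridges.

Ashton-Fenn, Bria-Kent, Caston-Elm, Dover-Ivor, Elm-Kent, Fenn-Orly, Hale-Mere, Ivor-Mere, Orly-Pell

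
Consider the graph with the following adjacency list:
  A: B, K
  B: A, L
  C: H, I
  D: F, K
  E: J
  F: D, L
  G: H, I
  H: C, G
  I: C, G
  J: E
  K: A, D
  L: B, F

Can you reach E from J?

Yes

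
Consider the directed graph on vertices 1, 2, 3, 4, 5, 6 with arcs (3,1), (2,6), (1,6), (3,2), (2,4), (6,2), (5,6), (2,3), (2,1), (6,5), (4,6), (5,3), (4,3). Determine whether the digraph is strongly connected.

Yes

From 4 we can reach every vertex (1, 2, 3, 4, 5, 6), and every vertex can reach 4 (1, 2, 3, 4, 5, 6). So the whole graph is one strongly connected component.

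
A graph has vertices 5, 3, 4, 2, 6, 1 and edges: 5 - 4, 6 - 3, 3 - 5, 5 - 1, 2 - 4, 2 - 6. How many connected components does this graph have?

Starting from 1 we can reach 1, 2, 3, 4, 5, 6. That is one component of size 6.
Total: 1 component.

1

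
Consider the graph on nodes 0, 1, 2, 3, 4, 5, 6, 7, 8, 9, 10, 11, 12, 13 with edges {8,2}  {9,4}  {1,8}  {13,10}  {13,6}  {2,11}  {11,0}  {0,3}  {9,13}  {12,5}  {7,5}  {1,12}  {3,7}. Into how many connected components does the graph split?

2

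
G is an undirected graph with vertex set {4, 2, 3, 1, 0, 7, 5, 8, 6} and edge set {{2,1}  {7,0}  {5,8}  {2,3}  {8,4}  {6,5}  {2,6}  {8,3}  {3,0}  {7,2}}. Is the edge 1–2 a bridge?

Removing 1–2 leaves no path between 1 and 2: the component count goes from 1 to 2. So it is a bridge.

Yes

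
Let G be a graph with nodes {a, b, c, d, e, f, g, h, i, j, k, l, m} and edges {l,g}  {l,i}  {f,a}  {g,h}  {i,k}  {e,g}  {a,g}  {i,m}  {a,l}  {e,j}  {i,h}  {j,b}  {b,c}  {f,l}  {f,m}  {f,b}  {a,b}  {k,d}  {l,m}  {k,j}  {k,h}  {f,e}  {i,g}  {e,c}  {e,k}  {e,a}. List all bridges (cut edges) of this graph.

d-k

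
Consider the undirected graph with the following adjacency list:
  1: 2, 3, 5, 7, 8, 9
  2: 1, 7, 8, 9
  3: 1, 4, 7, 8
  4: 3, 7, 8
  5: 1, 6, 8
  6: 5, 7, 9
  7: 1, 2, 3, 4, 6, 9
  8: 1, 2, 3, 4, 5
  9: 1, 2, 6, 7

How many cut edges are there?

0

The edges on the cycle 7-3-1-2-9-6-7 are not bridges since each lies on that cycle.
Every edge lies on some cycle, so there are no bridges.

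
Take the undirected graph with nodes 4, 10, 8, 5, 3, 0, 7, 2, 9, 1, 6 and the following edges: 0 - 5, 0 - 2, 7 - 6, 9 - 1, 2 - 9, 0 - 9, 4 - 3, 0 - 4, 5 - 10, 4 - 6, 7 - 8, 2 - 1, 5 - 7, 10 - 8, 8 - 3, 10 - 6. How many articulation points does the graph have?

1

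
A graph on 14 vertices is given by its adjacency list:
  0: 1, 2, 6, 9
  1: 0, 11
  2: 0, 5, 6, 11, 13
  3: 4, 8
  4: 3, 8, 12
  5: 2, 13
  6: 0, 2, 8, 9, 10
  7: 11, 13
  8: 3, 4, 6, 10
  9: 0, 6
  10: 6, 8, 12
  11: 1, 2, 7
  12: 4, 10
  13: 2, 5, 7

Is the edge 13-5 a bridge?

After removing 13-5, the path 13-2-5 still connects them, so the edge is not a bridge.

No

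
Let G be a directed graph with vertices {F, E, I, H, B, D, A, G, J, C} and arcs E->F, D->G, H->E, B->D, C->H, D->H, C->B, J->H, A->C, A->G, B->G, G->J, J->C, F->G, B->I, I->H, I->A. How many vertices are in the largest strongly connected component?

10

{A, B, C, D, E, F, G, H, I, J} are all mutually reachable — one SCC of size 10.
The largest has 10 vertices.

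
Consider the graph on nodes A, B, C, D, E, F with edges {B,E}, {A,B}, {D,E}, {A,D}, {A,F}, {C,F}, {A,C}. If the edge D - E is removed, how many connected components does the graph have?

1

D and E are still connected via D-A-B-E, so the component count stays at 1.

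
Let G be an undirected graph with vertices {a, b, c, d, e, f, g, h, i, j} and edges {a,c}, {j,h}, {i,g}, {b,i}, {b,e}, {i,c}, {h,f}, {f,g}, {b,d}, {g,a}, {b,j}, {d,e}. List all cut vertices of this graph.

b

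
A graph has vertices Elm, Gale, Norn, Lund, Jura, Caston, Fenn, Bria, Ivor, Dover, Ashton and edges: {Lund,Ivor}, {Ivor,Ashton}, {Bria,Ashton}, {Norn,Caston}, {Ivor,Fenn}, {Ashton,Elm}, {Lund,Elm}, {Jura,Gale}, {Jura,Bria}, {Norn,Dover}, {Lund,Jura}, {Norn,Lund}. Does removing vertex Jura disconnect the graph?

Yes

Deleting Jura raises the number of components from 1 to 2, so Jura is a cut vertex.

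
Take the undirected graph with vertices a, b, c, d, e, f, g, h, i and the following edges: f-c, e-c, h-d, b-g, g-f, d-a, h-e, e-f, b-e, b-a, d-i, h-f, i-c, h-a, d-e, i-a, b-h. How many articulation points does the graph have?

0

Removing h, for instance, still leaves 1 component. No single vertex removal increases the component count — the graph has no articulation points.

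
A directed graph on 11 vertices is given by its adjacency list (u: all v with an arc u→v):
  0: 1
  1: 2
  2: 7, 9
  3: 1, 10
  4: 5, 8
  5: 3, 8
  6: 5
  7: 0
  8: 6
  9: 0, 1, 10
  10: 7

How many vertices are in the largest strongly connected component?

6

{0, 1, 2, 7, 9, 10} are all mutually reachable — one SCC of size 6.
{5, 6, 8} are all mutually reachable — one SCC of size 3.
{3} is an SCC by itself.
{4} is an SCC by itself.
The largest has 6 vertices.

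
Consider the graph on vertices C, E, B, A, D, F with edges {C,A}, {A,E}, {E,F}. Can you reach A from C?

Yes

From C we can reach A, C, E, F, which includes A.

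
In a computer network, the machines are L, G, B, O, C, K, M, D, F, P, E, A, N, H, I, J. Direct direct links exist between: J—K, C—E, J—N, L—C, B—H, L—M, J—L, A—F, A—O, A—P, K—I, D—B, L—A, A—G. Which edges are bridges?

A-F, A-G, A-L, A-O, A-P, B-D, B-H, C-E, C-L, I-K, J-K, J-L, J-N, L-M

removing L—M disconnects L from M; removing C—E disconnects C from E; removing C—L disconnects C from L; removing D—B disconnects D from B — these are bridges.
In total 14 edges are bridges.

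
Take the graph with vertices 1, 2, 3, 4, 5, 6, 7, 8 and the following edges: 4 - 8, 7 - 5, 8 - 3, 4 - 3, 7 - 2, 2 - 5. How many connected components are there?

4

1 is isolated — a component by itself.
6 is isolated — a component by itself.
Starting from 2 we can reach 2, 5, 7. That is one component of size 3.
Starting from 3 we can reach 3, 4, 8. That is one component of size 3.
Total: 4 components.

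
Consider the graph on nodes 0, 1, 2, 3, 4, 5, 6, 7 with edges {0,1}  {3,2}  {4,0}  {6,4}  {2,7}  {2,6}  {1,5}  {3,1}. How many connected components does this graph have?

1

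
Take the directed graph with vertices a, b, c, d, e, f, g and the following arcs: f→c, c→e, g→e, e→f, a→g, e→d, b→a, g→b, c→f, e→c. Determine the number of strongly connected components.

{c, e, f} are all mutually reachable — one SCC of size 3.
{a, b, g} are all mutually reachable — one SCC of size 3.
{d} is an SCC by itself.
That gives 3 strongly connected components.

3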